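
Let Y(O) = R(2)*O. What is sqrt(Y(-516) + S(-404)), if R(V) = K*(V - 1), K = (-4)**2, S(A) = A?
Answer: 2*I*sqrt(2165) ≈ 93.059*I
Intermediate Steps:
K = 16
R(V) = -16 + 16*V (R(V) = 16*(V - 1) = 16*(-1 + V) = -16 + 16*V)
Y(O) = 16*O (Y(O) = (-16 + 16*2)*O = (-16 + 32)*O = 16*O)
sqrt(Y(-516) + S(-404)) = sqrt(16*(-516) - 404) = sqrt(-8256 - 404) = sqrt(-8660) = 2*I*sqrt(2165)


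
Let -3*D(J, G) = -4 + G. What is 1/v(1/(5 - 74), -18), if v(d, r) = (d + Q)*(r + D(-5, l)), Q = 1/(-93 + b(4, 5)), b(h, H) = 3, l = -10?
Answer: 621/212 ≈ 2.9292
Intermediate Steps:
D(J, G) = 4/3 - G/3 (D(J, G) = -(-4 + G)/3 = 4/3 - G/3)
Q = -1/90 (Q = 1/(-93 + 3) = 1/(-90) = -1/90 ≈ -0.011111)
v(d, r) = (-1/90 + d)*(14/3 + r) (v(d, r) = (d - 1/90)*(r + (4/3 - 1/3*(-10))) = (-1/90 + d)*(r + (4/3 + 10/3)) = (-1/90 + d)*(r + 14/3) = (-1/90 + d)*(14/3 + r))
1/v(1/(5 - 74), -18) = 1/(-7/135 - 1/90*(-18) + 14/(3*(5 - 74)) - 18/(5 - 74)) = 1/(-7/135 + 1/5 + (14/3)/(-69) - 18/(-69)) = 1/(-7/135 + 1/5 + (14/3)*(-1/69) - 1/69*(-18)) = 1/(-7/135 + 1/5 - 14/207 + 6/23) = 1/(212/621) = 621/212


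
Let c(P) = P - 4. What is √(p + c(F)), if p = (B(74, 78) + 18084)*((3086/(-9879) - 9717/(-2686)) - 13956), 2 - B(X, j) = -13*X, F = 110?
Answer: I*√7496026536631171242/167943 ≈ 16302.0*I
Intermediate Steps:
c(P) = -4 + P
B(X, j) = 2 + 13*X (B(X, j) = 2 - (-13)*X = 2 + 13*X)
p = -44634367174252/167943 (p = ((2 + 13*74) + 18084)*((3086/(-9879) - 9717/(-2686)) - 13956) = ((2 + 962) + 18084)*((3086*(-1/9879) - 9717*(-1/2686)) - 13956) = (964 + 18084)*((-3086/9879 + 123/34) - 13956) = 19048*(1110193/335886 - 13956) = 19048*(-4686514823/335886) = -44634367174252/167943 ≈ -2.6577e+8)
√(p + c(F)) = √(-44634367174252/167943 + (-4 + 110)) = √(-44634367174252/167943 + 106) = √(-44634349372294/167943) = I*√7496026536631171242/167943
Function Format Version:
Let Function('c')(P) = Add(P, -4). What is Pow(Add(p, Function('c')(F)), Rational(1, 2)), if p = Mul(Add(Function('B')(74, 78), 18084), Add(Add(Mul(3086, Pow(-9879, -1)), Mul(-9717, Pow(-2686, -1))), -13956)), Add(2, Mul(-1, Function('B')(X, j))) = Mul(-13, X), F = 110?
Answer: Mul(Rational(1, 167943), I, Pow(7496026536631171242, Rational(1, 2))) ≈ Mul(16302., I)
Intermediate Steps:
Function('c')(P) = Add(-4, P)
Function('B')(X, j) = Add(2, Mul(13, X)) (Function('B')(X, j) = Add(2, Mul(-1, Mul(-13, X))) = Add(2, Mul(13, X)))
p = Rational(-44634367174252, 167943) (p = Mul(Add(Add(2, Mul(13, 74)), 18084), Add(Add(Mul(3086, Pow(-9879, -1)), Mul(-9717, Pow(-2686, -1))), -13956)) = Mul(Add(Add(2, 962), 18084), Add(Add(Mul(3086, Rational(-1, 9879)), Mul(-9717, Rational(-1, 2686))), -13956)) = Mul(Add(964, 18084), Add(Add(Rational(-3086, 9879), Rational(123, 34)), -13956)) = Mul(19048, Add(Rational(1110193, 335886), -13956)) = Mul(19048, Rational(-4686514823, 335886)) = Rational(-44634367174252, 167943) ≈ -2.6577e+8)
Pow(Add(p, Function('c')(F)), Rational(1, 2)) = Pow(Add(Rational(-44634367174252, 167943), Add(-4, 110)), Rational(1, 2)) = Pow(Add(Rational(-44634367174252, 167943), 106), Rational(1, 2)) = Pow(Rational(-44634349372294, 167943), Rational(1, 2)) = Mul(Rational(1, 167943), I, Pow(7496026536631171242, Rational(1, 2)))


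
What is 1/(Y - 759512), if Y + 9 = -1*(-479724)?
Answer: -1/279797 ≈ -3.5740e-6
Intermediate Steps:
Y = 479715 (Y = -9 - 1*(-479724) = -9 + 479724 = 479715)
1/(Y - 759512) = 1/(479715 - 759512) = 1/(-279797) = -1/279797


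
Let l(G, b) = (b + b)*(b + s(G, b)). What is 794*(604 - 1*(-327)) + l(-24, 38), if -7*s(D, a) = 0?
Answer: 742102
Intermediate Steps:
s(D, a) = 0 (s(D, a) = -1/7*0 = 0)
l(G, b) = 2*b**2 (l(G, b) = (b + b)*(b + 0) = (2*b)*b = 2*b**2)
794*(604 - 1*(-327)) + l(-24, 38) = 794*(604 - 1*(-327)) + 2*38**2 = 794*(604 + 327) + 2*1444 = 794*931 + 2888 = 739214 + 2888 = 742102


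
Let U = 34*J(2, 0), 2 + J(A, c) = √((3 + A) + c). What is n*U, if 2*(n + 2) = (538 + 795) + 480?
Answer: -61506 + 30753*√5 ≈ 7259.8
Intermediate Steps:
J(A, c) = -2 + √(3 + A + c) (J(A, c) = -2 + √((3 + A) + c) = -2 + √(3 + A + c))
n = 1809/2 (n = -2 + ((538 + 795) + 480)/2 = -2 + (1333 + 480)/2 = -2 + (½)*1813 = -2 + 1813/2 = 1809/2 ≈ 904.50)
U = -68 + 34*√5 (U = 34*(-2 + √(3 + 2 + 0)) = 34*(-2 + √5) = -68 + 34*√5 ≈ 8.0263)
n*U = 1809*(-68 + 34*√5)/2 = -61506 + 30753*√5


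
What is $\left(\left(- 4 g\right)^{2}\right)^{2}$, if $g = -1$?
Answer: $256$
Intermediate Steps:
$\left(\left(- 4 g\right)^{2}\right)^{2} = \left(\left(\left(-4\right) \left(-1\right)\right)^{2}\right)^{2} = \left(4^{2}\right)^{2} = 16^{2} = 256$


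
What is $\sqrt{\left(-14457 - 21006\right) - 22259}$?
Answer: $7 i \sqrt{1178} \approx 240.25 i$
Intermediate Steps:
$\sqrt{\left(-14457 - 21006\right) - 22259} = \sqrt{-35463 - 22259} = \sqrt{-57722} = 7 i \sqrt{1178}$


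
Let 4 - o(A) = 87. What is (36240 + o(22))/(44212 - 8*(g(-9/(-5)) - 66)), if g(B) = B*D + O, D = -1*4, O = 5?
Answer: 180785/223788 ≈ 0.80784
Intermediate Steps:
D = -4
o(A) = -83 (o(A) = 4 - 1*87 = 4 - 87 = -83)
g(B) = 5 - 4*B (g(B) = B*(-4) + 5 = -4*B + 5 = 5 - 4*B)
(36240 + o(22))/(44212 - 8*(g(-9/(-5)) - 66)) = (36240 - 83)/(44212 - 8*((5 - (-36)/(-5)) - 66)) = 36157/(44212 - 8*((5 - (-36)*(-1)/5) - 66)) = 36157/(44212 - 8*((5 - 4*9/5) - 66)) = 36157/(44212 - 8*((5 - 36/5) - 66)) = 36157/(44212 - 8*(-11/5 - 66)) = 36157/(44212 - 8*(-341/5)) = 36157/(44212 + 2728/5) = 36157/(223788/5) = 36157*(5/223788) = 180785/223788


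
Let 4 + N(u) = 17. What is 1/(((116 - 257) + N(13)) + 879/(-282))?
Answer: -94/12325 ≈ -0.0076268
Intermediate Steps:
N(u) = 13 (N(u) = -4 + 17 = 13)
1/(((116 - 257) + N(13)) + 879/(-282)) = 1/(((116 - 257) + 13) + 879/(-282)) = 1/((-141 + 13) + 879*(-1/282)) = 1/(-128 - 293/94) = 1/(-12325/94) = -94/12325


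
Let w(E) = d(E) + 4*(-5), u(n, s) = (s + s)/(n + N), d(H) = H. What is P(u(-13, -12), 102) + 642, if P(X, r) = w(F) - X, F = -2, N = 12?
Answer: 596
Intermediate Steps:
u(n, s) = 2*s/(12 + n) (u(n, s) = (s + s)/(n + 12) = (2*s)/(12 + n) = 2*s/(12 + n))
w(E) = -20 + E (w(E) = E + 4*(-5) = E - 20 = -20 + E)
P(X, r) = -22 - X (P(X, r) = (-20 - 2) - X = -22 - X)
P(u(-13, -12), 102) + 642 = (-22 - 2*(-12)/(12 - 13)) + 642 = (-22 - 2*(-12)/(-1)) + 642 = (-22 - 2*(-12)*(-1)) + 642 = (-22 - 1*24) + 642 = (-22 - 24) + 642 = -46 + 642 = 596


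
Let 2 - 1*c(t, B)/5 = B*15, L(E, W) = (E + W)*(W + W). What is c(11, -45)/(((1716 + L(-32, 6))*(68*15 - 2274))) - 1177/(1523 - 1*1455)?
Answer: -518118803/29930472 ≈ -17.311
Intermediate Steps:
L(E, W) = 2*W*(E + W) (L(E, W) = (E + W)*(2*W) = 2*W*(E + W))
c(t, B) = 10 - 75*B (c(t, B) = 10 - 5*B*15 = 10 - 75*B)
c(11, -45)/(((1716 + L(-32, 6))*(68*15 - 2274))) - 1177/(1523 - 1*1455) = (10 - 75*(-45))/(((1716 + 2*6*(-32 + 6))*(68*15 - 2274))) - 1177/(1523 - 1*1455) = (10 + 3375)/(((1716 + 2*6*(-26))*(1020 - 2274))) - 1177/(1523 - 1455) = 3385/(((1716 - 312)*(-1254))) - 1177/68 = 3385/((1404*(-1254))) - 1177*1/68 = 3385/(-1760616) - 1177/68 = 3385*(-1/1760616) - 1177/68 = -3385/1760616 - 1177/68 = -518118803/29930472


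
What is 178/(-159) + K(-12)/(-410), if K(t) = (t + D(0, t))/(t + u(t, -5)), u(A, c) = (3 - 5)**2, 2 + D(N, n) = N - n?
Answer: -292079/260760 ≈ -1.1201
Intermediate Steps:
D(N, n) = -2 + N - n (D(N, n) = -2 + (N - n) = -2 + N - n)
u(A, c) = 4 (u(A, c) = (-2)**2 = 4)
K(t) = -2/(4 + t) (K(t) = (t + (-2 + 0 - t))/(t + 4) = (t + (-2 - t))/(4 + t) = -2/(4 + t))
178/(-159) + K(-12)/(-410) = 178/(-159) - 2/(4 - 12)/(-410) = 178*(-1/159) - 2/(-8)*(-1/410) = -178/159 - 2*(-1/8)*(-1/410) = -178/159 + (1/4)*(-1/410) = -178/159 - 1/1640 = -292079/260760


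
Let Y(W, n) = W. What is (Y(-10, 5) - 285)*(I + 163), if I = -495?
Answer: 97940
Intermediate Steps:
(Y(-10, 5) - 285)*(I + 163) = (-10 - 285)*(-495 + 163) = -295*(-332) = 97940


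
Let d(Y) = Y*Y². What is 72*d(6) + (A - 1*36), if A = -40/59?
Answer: 915404/59 ≈ 15515.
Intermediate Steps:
d(Y) = Y³
A = -40/59 (A = -40*1/59 = -40/59 ≈ -0.67797)
72*d(6) + (A - 1*36) = 72*6³ + (-40/59 - 1*36) = 72*216 + (-40/59 - 36) = 15552 - 2164/59 = 915404/59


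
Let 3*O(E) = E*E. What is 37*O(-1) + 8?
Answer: 61/3 ≈ 20.333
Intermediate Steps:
O(E) = E**2/3 (O(E) = (E*E)/3 = E**2/3)
37*O(-1) + 8 = 37*((1/3)*(-1)**2) + 8 = 37*((1/3)*1) + 8 = 37*(1/3) + 8 = 37/3 + 8 = 61/3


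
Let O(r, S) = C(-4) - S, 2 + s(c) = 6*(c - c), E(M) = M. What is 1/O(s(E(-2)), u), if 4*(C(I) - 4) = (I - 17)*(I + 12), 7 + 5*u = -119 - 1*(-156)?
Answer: -1/44 ≈ -0.022727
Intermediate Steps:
u = 6 (u = -7/5 + (-119 - 1*(-156))/5 = -7/5 + (-119 + 156)/5 = -7/5 + (1/5)*37 = -7/5 + 37/5 = 6)
s(c) = -2 (s(c) = -2 + 6*(c - c) = -2 + 6*0 = -2 + 0 = -2)
C(I) = 4 + (-17 + I)*(12 + I)/4 (C(I) = 4 + ((I - 17)*(I + 12))/4 = 4 + ((-17 + I)*(12 + I))/4 = 4 + (-17 + I)*(12 + I)/4)
O(r, S) = -38 - S (O(r, S) = (-47 - 5/4*(-4) + (1/4)*(-4)**2) - S = (-47 + 5 + (1/4)*16) - S = (-47 + 5 + 4) - S = -38 - S)
1/O(s(E(-2)), u) = 1/(-38 - 1*6) = 1/(-38 - 6) = 1/(-44) = -1/44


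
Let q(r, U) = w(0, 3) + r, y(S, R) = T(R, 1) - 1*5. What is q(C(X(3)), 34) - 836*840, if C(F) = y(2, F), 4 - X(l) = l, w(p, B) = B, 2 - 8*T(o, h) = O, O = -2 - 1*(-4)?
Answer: -702242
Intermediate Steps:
O = 2 (O = -2 + 4 = 2)
T(o, h) = 0 (T(o, h) = ¼ - ⅛*2 = ¼ - ¼ = 0)
X(l) = 4 - l
y(S, R) = -5 (y(S, R) = 0 - 1*5 = 0 - 5 = -5)
C(F) = -5
q(r, U) = 3 + r
q(C(X(3)), 34) - 836*840 = (3 - 5) - 836*840 = -2 - 702240 = -702242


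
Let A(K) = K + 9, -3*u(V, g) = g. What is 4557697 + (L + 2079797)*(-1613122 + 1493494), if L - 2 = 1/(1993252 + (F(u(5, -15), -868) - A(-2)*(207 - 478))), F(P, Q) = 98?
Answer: -496412738981102153/1995247 ≈ -2.4880e+11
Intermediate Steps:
u(V, g) = -g/3
A(K) = 9 + K
L = 3990495/1995247 (L = 2 + 1/(1993252 + (98 - (9 - 2)*(207 - 478))) = 2 + 1/(1993252 + (98 - 7*(-271))) = 2 + 1/(1993252 + (98 - 1*(-1897))) = 2 + 1/(1993252 + (98 + 1897)) = 2 + 1/(1993252 + 1995) = 2 + 1/1995247 = 3990495/1995247 ≈ 2.0000)
4557697 + (L + 2079797)*(-1613122 + 1493494) = 4557697 + (3990495/1995247 + 2079797)*(-1613122 + 1493494) = 4557697 + (4149712715354/1995247)*(-119628) = 4557697 - 496421832712368312/1995247 = -496412738981102153/1995247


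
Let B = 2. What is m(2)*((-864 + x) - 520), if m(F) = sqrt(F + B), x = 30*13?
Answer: -1988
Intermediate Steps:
x = 390
m(F) = sqrt(2 + F) (m(F) = sqrt(F + 2) = sqrt(2 + F))
m(2)*((-864 + x) - 520) = sqrt(2 + 2)*((-864 + 390) - 520) = sqrt(4)*(-474 - 520) = 2*(-994) = -1988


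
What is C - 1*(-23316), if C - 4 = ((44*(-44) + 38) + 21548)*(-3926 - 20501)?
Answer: -479967230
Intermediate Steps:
C = -479990546 (C = 4 + ((44*(-44) + 38) + 21548)*(-3926 - 20501) = 4 + ((-1936 + 38) + 21548)*(-24427) = 4 + (-1898 + 21548)*(-24427) = 4 + 19650*(-24427) = 4 - 479990550 = -479990546)
C - 1*(-23316) = -479990546 - 1*(-23316) = -479990546 + 23316 = -479967230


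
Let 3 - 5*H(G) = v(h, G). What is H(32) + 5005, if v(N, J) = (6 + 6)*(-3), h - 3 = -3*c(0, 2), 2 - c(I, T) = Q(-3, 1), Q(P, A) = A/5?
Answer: 25064/5 ≈ 5012.8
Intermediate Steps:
Q(P, A) = A/5 (Q(P, A) = A*(⅕) = A/5)
c(I, T) = 9/5 (c(I, T) = 2 - 1/5 = 2 - 1*⅕ = 2 - ⅕ = 9/5)
h = -12/5 (h = 3 - 3*9/5 = 3 - 27/5 = -12/5 ≈ -2.4000)
v(N, J) = -36 (v(N, J) = 12*(-3) = -36)
H(G) = 39/5 (H(G) = ⅗ - ⅕*(-36) = ⅗ + 36/5 = 39/5)
H(32) + 5005 = 39/5 + 5005 = 25064/5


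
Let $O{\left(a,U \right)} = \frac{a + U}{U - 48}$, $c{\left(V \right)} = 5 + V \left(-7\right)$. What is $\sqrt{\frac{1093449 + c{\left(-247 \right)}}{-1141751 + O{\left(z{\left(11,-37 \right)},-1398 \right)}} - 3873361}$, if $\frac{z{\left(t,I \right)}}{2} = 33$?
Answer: $\frac{2 i \sqrt{73316930992082594871382}}{275161769} \approx 1968.1 i$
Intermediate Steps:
$z{\left(t,I \right)} = 66$ ($z{\left(t,I \right)} = 2 \cdot 33 = 66$)
$c{\left(V \right)} = 5 - 7 V$
$O{\left(a,U \right)} = \frac{U + a}{-48 + U}$
$\sqrt{\frac{1093449 + c{\left(-247 \right)}}{-1141751 + O{\left(z{\left(11,-37 \right)},-1398 \right)}} - 3873361} = \sqrt{\frac{1093449 + \left(5 - -1729\right)}{-1141751 + \frac{-1398 + 66}{-48 - 1398}} - 3873361} = \sqrt{\frac{1093449 + \left(5 + 1729\right)}{-1141751 + \frac{1}{-1446} \left(-1332\right)} - 3873361} = \sqrt{\frac{1093449 + 1734}{-1141751 - - \frac{222}{241}} - 3873361} = \sqrt{\frac{1095183}{-1141751 + \frac{222}{241}} - 3873361} = \sqrt{\frac{1095183}{- \frac{275161769}{241}} - 3873361} = \sqrt{1095183 \left(- \frac{241}{275161769}\right) - 3873361} = \sqrt{- \frac{263939103}{275161769} - 3873361} = \sqrt{- \frac{1065801128674712}{275161769}} = \frac{2 i \sqrt{73316930992082594871382}}{275161769}$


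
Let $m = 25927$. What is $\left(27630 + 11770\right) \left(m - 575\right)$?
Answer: $998868800$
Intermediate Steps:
$\left(27630 + 11770\right) \left(m - 575\right) = \left(27630 + 11770\right) \left(25927 - 575\right) = 39400 \cdot 25352 = 998868800$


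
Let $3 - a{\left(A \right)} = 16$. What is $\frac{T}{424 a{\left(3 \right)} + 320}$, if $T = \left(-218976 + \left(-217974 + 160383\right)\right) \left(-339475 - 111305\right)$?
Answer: $- \frac{2833428915}{118} \approx -2.4012 \cdot 10^{7}$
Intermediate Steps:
$a{\left(A \right)} = -13$ ($a{\left(A \right)} = 3 - 16 = -13$)
$T = 124670872260$ ($T = \left(-218976 - 57591\right) \left(-450780\right) = \left(-276567\right) \left(-450780\right) = 124670872260$)
$\frac{T}{424 a{\left(3 \right)} + 320} = \frac{124670872260}{424 \left(-13\right) + 320} = \frac{124670872260}{-5512 + 320} = \frac{124670872260}{-5192} = 124670872260 \left(- \frac{1}{5192}\right) = - \frac{2833428915}{118}$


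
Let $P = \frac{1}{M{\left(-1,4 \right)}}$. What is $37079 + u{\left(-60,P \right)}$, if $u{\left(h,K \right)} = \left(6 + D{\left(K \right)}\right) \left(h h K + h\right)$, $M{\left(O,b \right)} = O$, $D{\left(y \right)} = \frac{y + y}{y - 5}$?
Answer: $13899$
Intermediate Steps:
$D{\left(y \right)} = \frac{2 y}{-5 + y}$
$P = -1$ ($P = \frac{1}{-1} = -1$)
$u{\left(h,K \right)} = \left(6 + \frac{2 K}{-5 + K}\right) \left(h + K h^{2}\right)$ ($u{\left(h,K \right)} = \left(6 + \frac{2 K}{-5 + K}\right) \left(h h K + h\right) = \left(6 + \frac{2 K}{-5 + K}\right) \left(h^{2} K + h\right) = \left(6 + \frac{2 K}{-5 + K}\right) \left(K h^{2} + h\right) = \left(6 + \frac{2 K}{-5 + K}\right) \left(h + K h^{2}\right)$)
$37079 + u{\left(-60,P \right)} = 37079 + 2 \left(-60\right) \frac{1}{-5 - 1} \left(-1 - 60 \left(-1\right)^{2} + 3 \left(1 - -60\right) \left(-5 - 1\right)\right) = 37079 + 2 \left(-60\right) \frac{1}{-6} \left(-1 - 60 + 3 \left(1 + 60\right) \left(-6\right)\right) = 37079 + 2 \left(-60\right) \left(- \frac{1}{6}\right) \left(-1 - 60 + 3 \cdot 61 \left(-6\right)\right) = 37079 + 2 \left(-60\right) \left(- \frac{1}{6}\right) \left(-1 - 60 - 1098\right) = 37079 + 2 \left(-60\right) \left(- \frac{1}{6}\right) \left(-1159\right) = 37079 - 23180 = 13899$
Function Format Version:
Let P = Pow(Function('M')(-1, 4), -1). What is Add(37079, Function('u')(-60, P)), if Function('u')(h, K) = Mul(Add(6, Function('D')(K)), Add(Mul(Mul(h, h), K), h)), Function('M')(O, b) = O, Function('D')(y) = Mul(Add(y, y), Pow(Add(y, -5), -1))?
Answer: 13899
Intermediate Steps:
Function('D')(y) = Mul(2, y, Pow(Add(-5, y), -1)) (Function('D')(y) = Mul(Mul(2, y), Pow(Add(-5, y), -1)) = Mul(2, y, Pow(Add(-5, y), -1)))
P = -1 (P = Pow(-1, -1) = -1)
Function('u')(h, K) = Mul(Add(6, Mul(2, K, Pow(Add(-5, K), -1))), Add(h, Mul(K, Pow(h, 2)))) (Function('u')(h, K) = Mul(Add(6, Mul(2, K, Pow(Add(-5, K), -1))), Add(Mul(Mul(h, h), K), h)) = Mul(Add(6, Mul(2, K, Pow(Add(-5, K), -1))), Add(Mul(Pow(h, 2), K), h)) = Mul(Add(6, Mul(2, K, Pow(Add(-5, K), -1))), Add(Mul(K, Pow(h, 2)), h)) = Mul(Add(6, Mul(2, K, Pow(Add(-5, K), -1))), Add(h, Mul(K, Pow(h, 2)))))
Add(37079, Function('u')(-60, P)) = Add(37079, Mul(2, -60, Pow(Add(-5, -1), -1), Add(-1, Mul(-60, Pow(-1, 2)), Mul(3, Add(1, Mul(-1, -60)), Add(-5, -1))))) = Add(37079, Mul(2, -60, Pow(-6, -1), Add(-1, Mul(-60, 1), Mul(3, Add(1, 60), -6)))) = Add(37079, Mul(2, -60, Rational(-1, 6), Add(-1, -60, Mul(3, 61, -6)))) = Add(37079, Mul(2, -60, Rational(-1, 6), Add(-1, -60, -1098))) = Add(37079, Mul(2, -60, Rational(-1, 6), -1159)) = Add(37079, -23180) = 13899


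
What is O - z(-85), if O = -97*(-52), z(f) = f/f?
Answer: 5043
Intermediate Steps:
z(f) = 1
O = 5044
O - z(-85) = 5044 - 1*1 = 5044 - 1 = 5043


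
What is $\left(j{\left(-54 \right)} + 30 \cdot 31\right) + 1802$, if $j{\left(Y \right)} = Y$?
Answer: $2678$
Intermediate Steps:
$\left(j{\left(-54 \right)} + 30 \cdot 31\right) + 1802 = \left(-54 + 30 \cdot 31\right) + 1802 = \left(-54 + 930\right) + 1802 = 876 + 1802 = 2678$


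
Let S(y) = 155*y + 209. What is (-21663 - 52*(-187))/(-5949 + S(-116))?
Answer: 11939/23720 ≈ 0.50333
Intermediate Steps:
S(y) = 209 + 155*y
(-21663 - 52*(-187))/(-5949 + S(-116)) = (-21663 - 52*(-187))/(-5949 + (209 + 155*(-116))) = (-21663 + 9724)/(-5949 + (209 - 17980)) = -11939/(-5949 - 17771) = -11939/(-23720) = -11939*(-1/23720) = 11939/23720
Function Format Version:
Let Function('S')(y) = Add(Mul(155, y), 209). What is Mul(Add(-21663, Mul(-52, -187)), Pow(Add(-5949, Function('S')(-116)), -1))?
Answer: Rational(11939, 23720) ≈ 0.50333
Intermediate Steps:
Function('S')(y) = Add(209, Mul(155, y))
Mul(Add(-21663, Mul(-52, -187)), Pow(Add(-5949, Function('S')(-116)), -1)) = Mul(Add(-21663, Mul(-52, -187)), Pow(Add(-5949, Add(209, Mul(155, -116))), -1)) = Mul(Add(-21663, 9724), Pow(Add(-5949, Add(209, -17980)), -1)) = Mul(-11939, Pow(Add(-5949, -17771), -1)) = Mul(-11939, Pow(-23720, -1)) = Mul(-11939, Rational(-1, 23720)) = Rational(11939, 23720)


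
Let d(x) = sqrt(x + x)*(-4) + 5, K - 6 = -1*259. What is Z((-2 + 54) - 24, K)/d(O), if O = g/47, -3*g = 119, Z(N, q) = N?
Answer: 19740/7333 + 112*I*sqrt(33558)/7333 ≈ 2.6919 + 2.7979*I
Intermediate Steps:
K = -253 (K = 6 - 1*259 = 6 - 259 = -253)
g = -119/3 (g = -1/3*119 = -119/3 ≈ -39.667)
O = -119/141 (O = -119/3/47 = -119/3*1/47 = -119/141 ≈ -0.84397)
d(x) = 5 - 4*sqrt(2)*sqrt(x) (d(x) = sqrt(2*x)*(-4) + 5 = (sqrt(2)*sqrt(x))*(-4) + 5 = -4*sqrt(2)*sqrt(x) + 5 = 5 - 4*sqrt(2)*sqrt(x))
Z((-2 + 54) - 24, K)/d(O) = ((-2 + 54) - 24)/(5 - 4*sqrt(2)*sqrt(-119/141)) = (52 - 24)/(5 - 4*sqrt(2)*I*sqrt(16779)/141) = 28/(5 - 4*I*sqrt(33558)/141)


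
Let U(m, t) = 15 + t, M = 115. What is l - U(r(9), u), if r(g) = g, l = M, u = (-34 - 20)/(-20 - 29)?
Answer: 4846/49 ≈ 98.898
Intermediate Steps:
u = 54/49 (u = -54/(-49) = -54*(-1/49) = 54/49 ≈ 1.1020)
l = 115
l - U(r(9), u) = 115 - (15 + 54/49) = 115 - 1*789/49 = 115 - 789/49 = 4846/49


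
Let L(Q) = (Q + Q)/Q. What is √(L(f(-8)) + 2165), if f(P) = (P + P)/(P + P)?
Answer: √2167 ≈ 46.551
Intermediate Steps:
f(P) = 1 (f(P) = (2*P)/((2*P)) = (2*P)*(1/(2*P)) = 1)
L(Q) = 2 (L(Q) = (2*Q)/Q = 2)
√(L(f(-8)) + 2165) = √(2 + 2165) = √2167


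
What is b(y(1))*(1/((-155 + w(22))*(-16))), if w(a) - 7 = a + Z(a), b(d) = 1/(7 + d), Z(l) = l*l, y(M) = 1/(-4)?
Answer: -1/38664 ≈ -2.5864e-5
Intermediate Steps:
y(M) = -1/4
Z(l) = l**2
w(a) = 7 + a + a**2 (w(a) = 7 + (a + a**2) = 7 + a + a**2)
b(y(1))*(1/((-155 + w(22))*(-16))) = (1/((-155 + (7 + 22 + 22**2))*(-16)))/(7 - 1/4) = (-1/16/(-155 + (7 + 22 + 484)))/(27/4) = 4*(-1/16/(-155 + 513))/27 = 4*(-1/16/358)/27 = 4*((1/358)*(-1/16))/27 = (4/27)*(-1/5728) = -1/38664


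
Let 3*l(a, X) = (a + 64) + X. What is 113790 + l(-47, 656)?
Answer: 342043/3 ≈ 1.1401e+5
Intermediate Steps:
l(a, X) = 64/3 + X/3 + a/3 (l(a, X) = ((a + 64) + X)/3 = ((64 + a) + X)/3 = (64 + X + a)/3 = 64/3 + X/3 + a/3)
113790 + l(-47, 656) = 113790 + (64/3 + (1/3)*656 + (1/3)*(-47)) = 113790 + (64/3 + 656/3 - 47/3) = 113790 + 673/3 = 342043/3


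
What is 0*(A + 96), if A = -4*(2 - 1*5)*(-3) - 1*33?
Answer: 0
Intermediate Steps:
A = -69 (A = -4*(2 - 5)*(-3) - 33 = -4*(-3)*(-3) - 33 = 12*(-3) - 33 = -36 - 33 = -69)
0*(A + 96) = 0*(-69 + 96) = 0*27 = 0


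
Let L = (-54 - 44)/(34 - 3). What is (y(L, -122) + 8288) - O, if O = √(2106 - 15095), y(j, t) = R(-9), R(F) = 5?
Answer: 8293 - I*√12989 ≈ 8293.0 - 113.97*I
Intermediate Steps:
L = -98/31 ≈ -3.1613
y(j, t) = 5
O = I*√12989 (O = √(-12989) = I*√12989 ≈ 113.97*I)
(y(L, -122) + 8288) - O = (5 + 8288) - I*√12989 = 8293 - I*√12989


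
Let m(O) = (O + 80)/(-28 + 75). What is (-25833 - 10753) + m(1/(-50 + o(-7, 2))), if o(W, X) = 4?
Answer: -79095253/2162 ≈ -36584.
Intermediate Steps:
m(O) = 80/47 + O/47 (m(O) = (80 + O)/47 = (80 + O)*(1/47) = 80/47 + O/47)
(-25833 - 10753) + m(1/(-50 + o(-7, 2))) = (-25833 - 10753) + (80/47 + 1/(47*(-50 + 4))) = -36586 + (80/47 + (1/47)/(-46)) = -36586 + (80/47 + (1/47)*(-1/46)) = -36586 + (80/47 - 1/2162) = -36586 + 3679/2162 = -79095253/2162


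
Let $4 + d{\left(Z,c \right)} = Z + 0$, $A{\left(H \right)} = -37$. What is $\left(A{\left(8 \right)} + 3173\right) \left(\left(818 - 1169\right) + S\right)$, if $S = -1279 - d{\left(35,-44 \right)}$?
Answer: $-5208896$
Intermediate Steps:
$d{\left(Z,c \right)} = -4 + Z$ ($d{\left(Z,c \right)} = -4 + \left(Z + 0\right) = -4 + Z$)
$S = -1310$ ($S = -1279 - \left(-4 + 35\right) = -1279 - 31 = -1310$)
$\left(A{\left(8 \right)} + 3173\right) \left(\left(818 - 1169\right) + S\right) = \left(-37 + 3173\right) \left(\left(818 - 1169\right) - 1310\right) = 3136 \left(-351 - 1310\right) = 3136 \left(-1661\right) = -5208896$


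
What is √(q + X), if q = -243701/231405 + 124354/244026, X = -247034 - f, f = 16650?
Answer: 2*I*√648779847561500545463430/3137157585 ≈ 513.5*I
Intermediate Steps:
X = -263684 (X = -247034 - 1*16650 = -247034 - 16650 = -263684)
q = -5115540476/9411472755 (q = -243701*1/231405 + 124354*(1/244026) = -243701/231405 + 62177/122013 = -5115540476/9411472755 ≈ -0.54354)
√(q + X) = √(-5115540476/9411472755 - 263684) = √(-2481659897469896/9411472755) = 2*I*√648779847561500545463430/3137157585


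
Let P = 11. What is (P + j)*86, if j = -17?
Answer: -516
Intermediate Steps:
(P + j)*86 = (11 - 17)*86 = -6*86 = -516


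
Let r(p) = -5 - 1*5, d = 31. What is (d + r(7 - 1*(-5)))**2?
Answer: 441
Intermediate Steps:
r(p) = -10 (r(p) = -5 - 5 = -10)
(d + r(7 - 1*(-5)))**2 = (31 - 10)**2 = 21**2 = 441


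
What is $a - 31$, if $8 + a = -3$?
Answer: $-42$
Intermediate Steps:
$a = -11$ ($a = -8 - 3 = -11$)
$a - 31 = -11 - 31 = -42$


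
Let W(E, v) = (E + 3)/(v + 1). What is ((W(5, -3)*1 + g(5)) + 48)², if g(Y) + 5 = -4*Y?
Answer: 361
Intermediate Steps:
g(Y) = -5 - 4*Y
W(E, v) = (3 + E)/(1 + v)
((W(5, -3)*1 + g(5)) + 48)² = ((((3 + 5)/(1 - 3))*1 + (-5 - 4*5)) + 48)² = (((8/(-2))*1 + (-5 - 20)) + 48)² = ((-½*8*1 - 25) + 48)² = ((-4*1 - 25) + 48)² = ((-4 - 25) + 48)² = (-29 + 48)² = 19² = 361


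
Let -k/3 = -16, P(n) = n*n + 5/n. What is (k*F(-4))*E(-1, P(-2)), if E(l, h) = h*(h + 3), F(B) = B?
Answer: -1296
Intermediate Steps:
P(n) = n**2 + 5/n
k = 48 (k = -3*(-16) = 48)
E(l, h) = h*(3 + h)
(k*F(-4))*E(-1, P(-2)) = (48*(-4))*(((5 + (-2)**3)/(-2))*(3 + (5 + (-2)**3)/(-2))) = -192*(-(5 - 8)/2)*(3 - (5 - 8)/2) = -192*(-1/2*(-3))*(3 - 1/2*(-3)) = -288*(3 + 3/2) = -288*9/2 = -192*27/4 = -1296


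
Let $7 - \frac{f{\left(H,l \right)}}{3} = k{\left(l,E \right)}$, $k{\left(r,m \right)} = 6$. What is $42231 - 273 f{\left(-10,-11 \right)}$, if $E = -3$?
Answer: $41412$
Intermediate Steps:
$f{\left(H,l \right)} = 3$ ($f{\left(H,l \right)} = 21 - 18 = 3$)
$42231 - 273 f{\left(-10,-11 \right)} = 42231 - 273 \cdot 3 = 42231 - 819 = 41412$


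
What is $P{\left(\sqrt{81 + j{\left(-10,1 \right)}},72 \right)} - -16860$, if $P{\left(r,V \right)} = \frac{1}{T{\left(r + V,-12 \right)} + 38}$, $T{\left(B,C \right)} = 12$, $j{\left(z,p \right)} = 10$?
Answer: $\frac{843001}{50} \approx 16860.0$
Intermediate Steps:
$P{\left(r,V \right)} = \frac{1}{50}$ ($P{\left(r,V \right)} = \frac{1}{12 + 38} = \frac{1}{50}$)
$P{\left(\sqrt{81 + j{\left(-10,1 \right)}},72 \right)} - -16860 = \frac{1}{50} - -16860 = \frac{1}{50} + 16860 = \frac{843001}{50}$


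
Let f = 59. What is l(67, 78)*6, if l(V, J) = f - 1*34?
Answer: 150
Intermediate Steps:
l(V, J) = 25 (l(V, J) = 59 - 1*34 = 59 - 34 = 25)
l(67, 78)*6 = 25*6 = 150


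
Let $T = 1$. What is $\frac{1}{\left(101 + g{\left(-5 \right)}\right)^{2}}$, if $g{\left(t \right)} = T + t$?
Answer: $\frac{1}{9409} \approx 0.00010628$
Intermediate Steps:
$g{\left(t \right)} = 1 + t$
$\frac{1}{\left(101 + g{\left(-5 \right)}\right)^{2}} = \frac{1}{\left(101 + \left(1 - 5\right)\right)^{2}} = \frac{1}{\left(101 - 4\right)^{2}} = \frac{1}{97^{2}} = \frac{1}{9409}$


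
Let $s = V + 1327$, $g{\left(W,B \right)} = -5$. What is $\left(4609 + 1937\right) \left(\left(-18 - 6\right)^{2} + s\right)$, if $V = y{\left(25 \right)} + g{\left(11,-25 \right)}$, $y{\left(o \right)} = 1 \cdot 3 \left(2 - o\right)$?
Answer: $11972634$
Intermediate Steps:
$y{\left(o \right)} = 6 - 3 o$ ($y{\left(o \right)} = 3 \left(2 - o\right) = 6 - 3 o$)
$V = -74$ ($V = \left(6 - 75\right) - 5 = -69 - 5 = -74$)
$s = 1253$ ($s = -74 + 1327 = 1253$)
$\left(4609 + 1937\right) \left(\left(-18 - 6\right)^{2} + s\right) = \left(4609 + 1937\right) \left(\left(-18 - 6\right)^{2} + 1253\right) = 6546 \left(\left(-24\right)^{2} + 1253\right) = 6546 \left(576 + 1253\right) = 6546 \cdot 1829 = 11972634$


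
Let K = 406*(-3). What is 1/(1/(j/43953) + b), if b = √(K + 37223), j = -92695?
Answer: 4074223335/309366098848916 + 8592363025*√36005/309366098848916 ≈ 0.0052833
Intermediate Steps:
K = -1218
b = √36005 (b = √(-1218 + 37223) = √36005 ≈ 189.75)
1/(1/(j/43953) + b) = 1/(1/(-92695/43953) + √36005) = 1/(-43953/92695 + √36005)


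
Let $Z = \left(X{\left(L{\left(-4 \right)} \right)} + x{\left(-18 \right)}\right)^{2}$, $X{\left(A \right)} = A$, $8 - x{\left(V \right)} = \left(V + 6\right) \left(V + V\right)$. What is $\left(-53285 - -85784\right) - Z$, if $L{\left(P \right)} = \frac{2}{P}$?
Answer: $- \frac{590805}{4} \approx -1.477 \cdot 10^{5}$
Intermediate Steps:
$x{\left(V \right)} = 8 - 2 V \left(6 + V\right)$ ($x{\left(V \right)} = 8 - \left(V + 6\right) \left(V + V\right) = 8 - \left(6 + V\right) 2 V = 8 - 2 V \left(6 + V\right)$)
$Z = \frac{720801}{4}$ ($Z = \left(\frac{2}{-4} - \left(-224 + 648\right)\right)^{2} = \left(2 \left(- \frac{1}{4}\right) + \left(8 + 216 - 648\right)\right)^{2} = \left(- \frac{1}{2} + \left(8 + 216 - 648\right)\right)^{2} = \left(- \frac{1}{2} - 424\right)^{2} = \left(- \frac{849}{2}\right)^{2} = \frac{720801}{4} \approx 1.802 \cdot 10^{5}$)
$\left(-53285 - -85784\right) - Z = \left(-53285 - -85784\right) - \frac{720801}{4} = \left(-53285 + 85784\right) - \frac{720801}{4} = 32499 - \frac{720801}{4} = - \frac{590805}{4}$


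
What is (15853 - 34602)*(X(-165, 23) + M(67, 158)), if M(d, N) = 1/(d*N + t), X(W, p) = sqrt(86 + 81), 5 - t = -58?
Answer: -18749/10649 - 18749*sqrt(167) ≈ -2.4229e+5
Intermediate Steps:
t = 63 (t = 5 - 1*(-58) = 5 + 58 = 63)
X(W, p) = sqrt(167)
M(d, N) = 1/(63 + N*d) (M(d, N) = 1/(d*N + 63) = 1/(N*d + 63) = 1/(63 + N*d))
(15853 - 34602)*(X(-165, 23) + M(67, 158)) = (15853 - 34602)*(sqrt(167) + 1/(63 + 158*67)) = -18749*(sqrt(167) + 1/(63 + 10586)) = -18749*(sqrt(167) + 1/10649) = -18749*(1/10649 + sqrt(167)) = -18749/10649 - 18749*sqrt(167)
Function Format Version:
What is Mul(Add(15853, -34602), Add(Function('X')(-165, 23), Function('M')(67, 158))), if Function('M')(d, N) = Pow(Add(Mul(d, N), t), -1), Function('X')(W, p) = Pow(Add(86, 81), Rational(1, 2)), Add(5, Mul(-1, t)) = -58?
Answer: Add(Rational(-18749, 10649), Mul(-18749, Pow(167, Rational(1, 2)))) ≈ -2.4229e+5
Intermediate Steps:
t = 63 (t = Add(5, Mul(-1, -58)) = Add(5, 58) = 63)
Function('X')(W, p) = Pow(167, Rational(1, 2))
Function('M')(d, N) = Pow(Add(63, Mul(N, d)), -1) (Function('M')(d, N) = Pow(Add(Mul(d, N), 63), -1) = Pow(Add(Mul(N, d), 63), -1) = Pow(Add(63, Mul(N, d)), -1))
Mul(Add(15853, -34602), Add(Function('X')(-165, 23), Function('M')(67, 158))) = Mul(Add(15853, -34602), Add(Pow(167, Rational(1, 2)), Pow(Add(63, Mul(158, 67)), -1))) = Mul(-18749, Add(Pow(167, Rational(1, 2)), Pow(Add(63, 10586), -1))) = Mul(-18749, Add(Pow(167, Rational(1, 2)), Pow(10649, -1))) = Mul(-18749, Add(Pow(167, Rational(1, 2)), Rational(1, 10649))) = Mul(-18749, Add(Rational(1, 10649), Pow(167, Rational(1, 2)))) = Add(Rational(-18749, 10649), Mul(-18749, Pow(167, Rational(1, 2))))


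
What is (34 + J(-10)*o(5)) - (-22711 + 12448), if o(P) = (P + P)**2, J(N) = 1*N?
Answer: 9297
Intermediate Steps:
J(N) = N
o(P) = 4*P**2 (o(P) = (2*P)**2 = 4*P**2)
(34 + J(-10)*o(5)) - (-22711 + 12448) = (34 - 40*5**2) - (-22711 + 12448) = (34 - 40*25) - 1*(-10263) = (34 - 10*100) + 10263 = (34 - 1000) + 10263 = -966 + 10263 = 9297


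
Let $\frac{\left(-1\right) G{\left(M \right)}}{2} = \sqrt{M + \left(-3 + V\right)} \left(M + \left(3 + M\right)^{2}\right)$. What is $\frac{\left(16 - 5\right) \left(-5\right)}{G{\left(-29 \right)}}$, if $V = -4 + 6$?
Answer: $- \frac{11 i \sqrt{30}}{7764} \approx - 0.0077601 i$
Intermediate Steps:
$V = 2$
$G{\left(M \right)} = - 2 \sqrt{-1 + M} \left(M + \left(3 + M\right)^{2}\right)$ ($G{\left(M \right)} = - 2 \sqrt{M + \left(-3 + 2\right)} \left(M + \left(3 + M\right)^{2}\right) = - 2 \sqrt{M - 1} \left(M + \left(3 + M\right)^{2}\right) = - 2 \sqrt{-1 + M} \left(M + \left(3 + M\right)^{2}\right)$)
$\frac{\left(16 - 5\right) \left(-5\right)}{G{\left(-29 \right)}} = \frac{\left(16 - 5\right) \left(-5\right)}{2 \sqrt{-1 - 29} \left(\left(-1\right) \left(-29\right) - \left(3 - 29\right)^{2}\right)} = \frac{11 \left(-5\right)}{2 \sqrt{-30} \left(29 - \left(-26\right)^{2}\right)} = - \frac{55}{2 i \sqrt{30} \left(29 - 676\right)} = - \frac{55}{2 i \sqrt{30} \left(-647\right)} = - \frac{55}{\left(-1294\right) i \sqrt{30}} = - 55 \frac{i \sqrt{30}}{38820} = - \frac{11 i \sqrt{30}}{7764}$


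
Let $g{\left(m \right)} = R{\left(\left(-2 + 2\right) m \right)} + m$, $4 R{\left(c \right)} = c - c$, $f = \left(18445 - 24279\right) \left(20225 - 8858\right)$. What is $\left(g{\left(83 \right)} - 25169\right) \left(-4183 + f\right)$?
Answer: $1663684981446$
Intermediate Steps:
$f = -66315078$ ($f = \left(-5834\right) 11367 = -66315078$)
$R{\left(c \right)} = 0$ ($R{\left(c \right)} = \frac{c - c}{4} = \frac{1}{4} \cdot 0 = 0$)
$g{\left(m \right)} = m$ ($g{\left(m \right)} = 0 + m = m$)
$\left(g{\left(83 \right)} - 25169\right) \left(-4183 + f\right) = \left(83 - 25169\right) \left(-4183 - 66315078\right) = \left(-25086\right) \left(-66319261\right) = 1663684981446$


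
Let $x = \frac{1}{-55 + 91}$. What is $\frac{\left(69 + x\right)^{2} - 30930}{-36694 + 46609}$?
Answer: $- \frac{6782011}{2569968} \approx -2.6389$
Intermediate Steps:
$x = \frac{1}{36} \approx 0.027778$
$\frac{\left(69 + x\right)^{2} - 30930}{-36694 + 46609} = \frac{\left(69 + \frac{1}{36}\right)^{2} - 30930}{-36694 + 46609} = \frac{\left(\frac{2485}{36}\right)^{2} - 30930}{9915} = \left(\frac{6175225}{1296} - 30930\right) \frac{1}{9915} = \left(- \frac{33910055}{1296}\right) \frac{1}{9915} = - \frac{6782011}{2569968}$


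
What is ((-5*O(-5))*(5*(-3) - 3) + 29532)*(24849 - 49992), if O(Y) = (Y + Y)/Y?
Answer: -747048816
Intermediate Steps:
O(Y) = 2 (O(Y) = (2*Y)/Y = 2)
((-5*O(-5))*(5*(-3) - 3) + 29532)*(24849 - 49992) = ((-5*2)*(5*(-3) - 3) + 29532)*(24849 - 49992) = (-10*(-15 - 3) + 29532)*(-25143) = (-10*(-18) + 29532)*(-25143) = (180 + 29532)*(-25143) = 29712*(-25143) = -747048816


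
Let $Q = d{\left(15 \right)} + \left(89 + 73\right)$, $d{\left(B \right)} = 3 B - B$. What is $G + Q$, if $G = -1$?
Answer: $191$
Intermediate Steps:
$d{\left(B \right)} = 2 B$
$Q = 192$ ($Q = 2 \cdot 15 + \left(89 + 73\right) = 30 + 162 = 192$)
$G + Q = -1 + 192 = 191$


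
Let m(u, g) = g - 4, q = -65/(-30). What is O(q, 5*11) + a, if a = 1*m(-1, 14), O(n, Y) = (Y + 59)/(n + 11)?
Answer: 1474/79 ≈ 18.658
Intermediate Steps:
q = 13/6 (q = -65*(-1/30) = 13/6 ≈ 2.1667)
m(u, g) = -4 + g
O(n, Y) = (59 + Y)/(11 + n)
a = 10 (a = 1*(-4 + 14) = 1*10 = 10)
O(q, 5*11) + a = (59 + 5*11)/(11 + 13/6) + 10 = (59 + 55)/(79/6) + 10 = (6/79)*114 + 10 = 684/79 + 10 = 1474/79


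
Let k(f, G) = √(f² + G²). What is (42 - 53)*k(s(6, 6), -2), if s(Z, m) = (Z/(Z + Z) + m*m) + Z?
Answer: -11*√7241/2 ≈ -468.02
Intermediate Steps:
s(Z, m) = ½ + Z + m² (s(Z, m) = (Z/((2*Z)) + m²) + Z = ((1/(2*Z))*Z + m²) + Z = (½ + m²) + Z = ½ + Z + m²)
k(f, G) = √(G² + f²)
(42 - 53)*k(s(6, 6), -2) = (42 - 53)*√((-2)² + (½ + 6 + 6²)²) = -11*√(4 + (½ + 6 + 36)²) = -11*√(4 + (85/2)²) = -11*√(4 + 7225/4) = -11*√7241/2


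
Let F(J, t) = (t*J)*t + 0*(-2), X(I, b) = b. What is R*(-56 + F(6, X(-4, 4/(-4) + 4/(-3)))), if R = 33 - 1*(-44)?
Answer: -5390/3 ≈ -1796.7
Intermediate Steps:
F(J, t) = J*t**2 (F(J, t) = (J*t)*t + 0 = J*t**2 + 0 = J*t**2)
R = 77 (R = 33 + 44 = 77)
R*(-56 + F(6, X(-4, 4/(-4) + 4/(-3)))) = 77*(-56 + 6*(4/(-4) + 4/(-3))**2) = 77*(-56 + 6*(4*(-1/4) + 4*(-1/3))**2) = 77*(-56 + 6*(-1 - 4/3)**2) = 77*(-56 + 6*(-7/3)**2) = 77*(-56 + 6*(49/9)) = 77*(-56 + 98/3) = 77*(-70/3) = -5390/3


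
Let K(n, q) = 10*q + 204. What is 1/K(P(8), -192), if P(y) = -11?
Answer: -1/1716 ≈ -0.00058275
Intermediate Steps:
K(n, q) = 204 + 10*q
1/K(P(8), -192) = 1/(204 + 10*(-192)) = 1/(204 - 1920) = 1/(-1716) = -1/1716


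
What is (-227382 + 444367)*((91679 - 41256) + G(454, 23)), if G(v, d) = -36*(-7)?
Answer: 10995714875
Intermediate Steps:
G(v, d) = 252
(-227382 + 444367)*((91679 - 41256) + G(454, 23)) = (-227382 + 444367)*((91679 - 41256) + 252) = 216985*(50423 + 252) = 216985*50675 = 10995714875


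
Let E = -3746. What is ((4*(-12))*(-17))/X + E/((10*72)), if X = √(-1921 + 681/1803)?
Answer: -1873/360 - 408*I*√693730694/577147 ≈ -5.2028 - 18.62*I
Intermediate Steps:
X = I*√693730694/601 (X = √(-1921 + 681*(1/1803)) = √(-1921 + 227/601) = √(-1154294/601) = I*√693730694/601 ≈ 43.825*I)
((4*(-12))*(-17))/X + E/((10*72)) = ((4*(-12))*(-17))/((I*√693730694/601)) - 3746/(10*72) = (-48*(-17))*(-I*√693730694/1154294) - 3746/720 = 816*(-I*√693730694/1154294) - 3746*1/720 = -408*I*√693730694/577147 - 1873/360 = -1873/360 - 408*I*√693730694/577147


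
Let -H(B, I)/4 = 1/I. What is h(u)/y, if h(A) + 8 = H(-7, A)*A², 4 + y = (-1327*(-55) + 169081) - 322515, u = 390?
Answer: 1568/80453 ≈ 0.019490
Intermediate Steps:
H(B, I) = -4/I
y = -80453 (y = -4 + ((-1327*(-55) + 169081) - 322515) = -4 + ((72985 + 169081) - 322515) = -4 + (242066 - 322515) = -4 - 80449 = -80453)
h(A) = -8 - 4*A (h(A) = -8 + (-4/A)*A² = -8 - 4*A)
h(u)/y = (-8 - 4*390)/(-80453) = (-8 - 1560)*(-1/80453) = -1568*(-1/80453) = 1568/80453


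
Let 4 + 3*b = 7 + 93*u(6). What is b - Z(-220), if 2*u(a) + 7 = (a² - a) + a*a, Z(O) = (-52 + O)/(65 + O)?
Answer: 283261/310 ≈ 913.75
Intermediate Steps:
Z(O) = (-52 + O)/(65 + O)
u(a) = -7/2 + a² - a/2 (u(a) = -7/2 + ((a² - a) + a*a)/2 = -7/2 + ((a² - a) + a²)/2 = -7/2 + (-a + 2*a²)/2 = -7/2 + (a² - a/2) = -7/2 + a² - a/2)
b = 1831/2 (b = -4/3 + (7 + 93*(-7/2 + 6² - ½*6))/3 = -4/3 + (7 + 93*(-7/2 + 36 - 3))/3 = -4/3 + (7 + 93*(59/2))/3 = -4/3 + (7 + 5487/2)/3 = -4/3 + (⅓)*(5501/2) = -4/3 + 5501/6 = 1831/2 ≈ 915.50)
b - Z(-220) = 1831/2 - (-52 - 220)/(65 - 220) = 1831/2 - (-272)/(-155) = 1831/2 - (-1)*(-272)/155 = 1831/2 - 1*272/155 = 1831/2 - 272/155 = 283261/310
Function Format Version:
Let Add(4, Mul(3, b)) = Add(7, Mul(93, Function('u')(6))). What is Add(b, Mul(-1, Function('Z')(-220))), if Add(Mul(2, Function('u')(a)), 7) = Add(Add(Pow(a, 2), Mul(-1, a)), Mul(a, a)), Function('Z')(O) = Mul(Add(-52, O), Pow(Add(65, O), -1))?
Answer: Rational(283261, 310) ≈ 913.75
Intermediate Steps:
Function('Z')(O) = Mul(Pow(Add(65, O), -1), Add(-52, O))
Function('u')(a) = Add(Rational(-7, 2), Pow(a, 2), Mul(Rational(-1, 2), a)) (Function('u')(a) = Add(Rational(-7, 2), Mul(Rational(1, 2), Add(Add(Pow(a, 2), Mul(-1, a)), Mul(a, a)))) = Add(Rational(-7, 2), Mul(Rational(1, 2), Add(Add(Pow(a, 2), Mul(-1, a)), Pow(a, 2)))) = Add(Rational(-7, 2), Mul(Rational(1, 2), Add(Mul(-1, a), Mul(2, Pow(a, 2))))) = Add(Rational(-7, 2), Add(Pow(a, 2), Mul(Rational(-1, 2), a))) = Add(Rational(-7, 2), Pow(a, 2), Mul(Rational(-1, 2), a)))
b = Rational(1831, 2) (b = Add(Rational(-4, 3), Mul(Rational(1, 3), Add(7, Mul(93, Add(Rational(-7, 2), Pow(6, 2), Mul(Rational(-1, 2), 6)))))) = Add(Rational(-4, 3), Mul(Rational(1, 3), Add(7, Mul(93, Add(Rational(-7, 2), 36, -3))))) = Add(Rational(-4, 3), Mul(Rational(1, 3), Add(7, Mul(93, Rational(59, 2))))) = Add(Rational(-4, 3), Mul(Rational(1, 3), Add(7, Rational(5487, 2)))) = Add(Rational(-4, 3), Mul(Rational(1, 3), Rational(5501, 2))) = Add(Rational(-4, 3), Rational(5501, 6)) = Rational(1831, 2) ≈ 915.50)
Add(b, Mul(-1, Function('Z')(-220))) = Add(Rational(1831, 2), Mul(-1, Mul(Pow(Add(65, -220), -1), Add(-52, -220)))) = Add(Rational(1831, 2), Mul(-1, Mul(Pow(-155, -1), -272))) = Add(Rational(1831, 2), Mul(-1, Mul(Rational(-1, 155), -272))) = Add(Rational(1831, 2), Mul(-1, Rational(272, 155))) = Add(Rational(1831, 2), Rational(-272, 155)) = Rational(283261, 310)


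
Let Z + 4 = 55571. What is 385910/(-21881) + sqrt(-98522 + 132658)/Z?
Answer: -385910/21881 + 2*sqrt(8534)/55567 ≈ -17.633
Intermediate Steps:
Z = 55567 (Z = -4 + 55571 = 55567)
385910/(-21881) + sqrt(-98522 + 132658)/Z = 385910/(-21881) + sqrt(-98522 + 132658)/55567 = 385910*(-1/21881) + sqrt(34136)*(1/55567) = -385910/21881 + (2*sqrt(8534))*(1/55567) = -385910/21881 + 2*sqrt(8534)/55567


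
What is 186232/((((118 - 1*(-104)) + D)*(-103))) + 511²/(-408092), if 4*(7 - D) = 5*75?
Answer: -318549602859/22740110516 ≈ -14.008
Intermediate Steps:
D = -347/4 (D = 7 - 5*75/4 = 7 - ¼*375 = 7 - 375/4 = -347/4 ≈ -86.750)
186232/((((118 - 1*(-104)) + D)*(-103))) + 511²/(-408092) = 186232/((((118 - 1*(-104)) - 347/4)*(-103))) + 511²/(-408092) = 186232/((((118 + 104) - 347/4)*(-103))) + 261121*(-1/408092) = 186232/(((222 - 347/4)*(-103))) - 261121/408092 = 186232/(((541/4)*(-103))) - 261121/408092 = 186232/(-55723/4) - 261121/408092 = 186232*(-4/55723) - 261121/408092 = -744928/55723 - 261121/408092 = -318549602859/22740110516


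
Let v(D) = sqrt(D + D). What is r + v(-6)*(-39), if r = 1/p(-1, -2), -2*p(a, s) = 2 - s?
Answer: -1/2 - 78*I*sqrt(3) ≈ -0.5 - 135.1*I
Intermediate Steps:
p(a, s) = -1 + s/2 (p(a, s) = -(2 - s)/2 = -1 + s/2)
v(D) = sqrt(2)*sqrt(D) (v(D) = sqrt(2*D) = sqrt(2)*sqrt(D))
r = -1/2 (r = 1/(-1 + (1/2)*(-2)) = 1/(-1 - 1) = 1/(-2) = -1/2 ≈ -0.50000)
r + v(-6)*(-39) = -1/2 + (sqrt(2)*sqrt(-6))*(-39) = -1/2 + (sqrt(2)*(I*sqrt(6)))*(-39) = -1/2 + (2*I*sqrt(3))*(-39) = -1/2 - 78*I*sqrt(3)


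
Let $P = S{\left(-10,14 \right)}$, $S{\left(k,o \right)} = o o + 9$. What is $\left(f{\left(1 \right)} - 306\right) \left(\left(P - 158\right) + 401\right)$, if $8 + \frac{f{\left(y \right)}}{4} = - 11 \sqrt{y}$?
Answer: $-171136$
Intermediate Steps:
$S{\left(k,o \right)} = 9 + o^{2}$ ($S{\left(k,o \right)} = o^{2} + 9 = 9 + o^{2}$)
$P = 205$ ($P = 9 + 14^{2} = 9 + 196 = 205$)
$f{\left(y \right)} = -32 - 44 \sqrt{y}$ ($f{\left(y \right)} = -32 + 4 \left(- 11 \sqrt{y}\right) = -32 - 44 \sqrt{y}$)
$\left(f{\left(1 \right)} - 306\right) \left(\left(P - 158\right) + 401\right) = \left(\left(-32 - 44 \sqrt{1}\right) - 306\right) \left(\left(205 - 158\right) + 401\right) = \left(\left(-32 - 44\right) - 306\right) \left(\left(205 - 158\right) + 401\right) = \left(\left(-32 - 44\right) - 306\right) \left(47 + 401\right) = \left(-76 - 306\right) 448 = \left(-382\right) 448 = -171136$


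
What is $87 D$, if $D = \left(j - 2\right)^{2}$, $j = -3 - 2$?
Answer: $4263$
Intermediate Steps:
$j = -5$
$D = 49$ ($D = \left(-5 - 2\right)^{2} = \left(-7\right)^{2} = 49$)
$87 D = 87 \cdot 49 = 4263$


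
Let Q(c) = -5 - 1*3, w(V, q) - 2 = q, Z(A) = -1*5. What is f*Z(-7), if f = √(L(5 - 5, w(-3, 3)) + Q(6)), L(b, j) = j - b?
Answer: -5*I*√3 ≈ -8.6602*I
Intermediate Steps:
Z(A) = -5
w(V, q) = 2 + q
Q(c) = -8 (Q(c) = -5 - 3 = -8)
f = I*√3 (f = √(((2 + 3) - (5 - 5)) - 8) = √((5 - 1*0) - 8) = √((5 + 0) - 8) = √(5 - 8) = √(-3) = I*√3 ≈ 1.732*I)
f*Z(-7) = (I*√3)*(-5) = -5*I*√3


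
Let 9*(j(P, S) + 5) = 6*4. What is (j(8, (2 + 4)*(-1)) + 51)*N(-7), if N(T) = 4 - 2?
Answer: 292/3 ≈ 97.333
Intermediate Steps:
j(P, S) = -7/3 (j(P, S) = -5 + (6*4)/9 = -5 + (1/9)*24 = -5 + 8/3 = -7/3)
N(T) = 2
(j(8, (2 + 4)*(-1)) + 51)*N(-7) = (-7/3 + 51)*2 = (146/3)*2 = 292/3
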